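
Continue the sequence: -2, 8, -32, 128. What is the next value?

Ratios: 8 / -2 = -4.0
This is a geometric sequence with common ratio r = -4.
Next term = 128 * -4 = -512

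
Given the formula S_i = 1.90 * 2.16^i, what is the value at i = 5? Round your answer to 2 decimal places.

S_5 = 1.9 * 2.16^5 ≈ 1.9 * 47.0185 ≈ 89.34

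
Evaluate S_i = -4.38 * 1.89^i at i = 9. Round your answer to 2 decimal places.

S_9 = -4.38 * 1.89^9 ≈ -4.38 * 307.7204 ≈ -1347.82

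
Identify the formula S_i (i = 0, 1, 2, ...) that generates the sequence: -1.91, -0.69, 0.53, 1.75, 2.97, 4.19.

Check differences: -0.69 - -1.91 = 1.22
0.53 - -0.69 = 1.22
Common difference d = 1.22.
First term a = -1.91.
Formula: S_i = -1.91 + 1.22*i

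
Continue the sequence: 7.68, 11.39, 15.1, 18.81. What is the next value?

Differences: 11.39 - 7.68 = 3.71
This is an arithmetic sequence with common difference d = 3.71.
Next term = 18.81 + 3.71 = 22.52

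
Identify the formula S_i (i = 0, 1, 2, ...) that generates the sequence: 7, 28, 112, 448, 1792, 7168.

Check ratios: 28 / 7 = 4.0
Common ratio r = 4.
First term a = 7.
Formula: S_i = 7 * 4^i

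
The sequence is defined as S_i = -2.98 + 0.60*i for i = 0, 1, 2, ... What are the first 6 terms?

This is an arithmetic sequence.
i=0: S_0 = -2.98 + 0.6*0 = -2.98
i=1: S_1 = -2.98 + 0.6*1 = -2.38
i=2: S_2 = -2.98 + 0.6*2 = -1.78
i=3: S_3 = -2.98 + 0.6*3 = -1.18
i=4: S_4 = -2.98 + 0.6*4 = -0.58
i=5: S_5 = -2.98 + 0.6*5 = 0.02
The first 6 terms are: [-2.98, -2.38, -1.78, -1.18, -0.58, 0.02]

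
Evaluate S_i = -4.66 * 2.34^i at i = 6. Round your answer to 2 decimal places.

S_6 = -4.66 * 2.34^6 ≈ -4.66 * 164.1705 ≈ -765.03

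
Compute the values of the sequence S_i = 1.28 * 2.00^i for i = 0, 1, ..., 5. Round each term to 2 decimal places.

This is a geometric sequence.
i=0: S_0 = 1.28 * 2.0^0 = 1.28
i=1: S_1 = 1.28 * 2.0^1 = 2.56
i=2: S_2 = 1.28 * 2.0^2 = 5.12
i=3: S_3 = 1.28 * 2.0^3 = 10.24
i=4: S_4 = 1.28 * 2.0^4 = 20.48
i=5: S_5 = 1.28 * 2.0^5 = 40.96
The first 6 terms are: [1.28, 2.56, 5.12, 10.24, 20.48, 40.96]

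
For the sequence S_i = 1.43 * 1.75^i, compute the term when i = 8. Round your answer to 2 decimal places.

S_8 = 1.43 * 1.75^8 ≈ 1.43 * 87.9639 ≈ 125.79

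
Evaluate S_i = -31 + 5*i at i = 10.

S_10 = -31 + 5*10 = -31 + 50 = 19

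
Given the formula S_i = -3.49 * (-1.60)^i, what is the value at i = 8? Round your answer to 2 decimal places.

S_8 = -3.49 * (-1.6)^8 ≈ -3.49 * 42.9497 ≈ -149.89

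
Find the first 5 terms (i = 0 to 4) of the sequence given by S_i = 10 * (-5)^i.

This is a geometric sequence.
i=0: S_0 = 10 * (-5)^0 = 10
i=1: S_1 = 10 * (-5)^1 = -50
i=2: S_2 = 10 * (-5)^2 = 250
i=3: S_3 = 10 * (-5)^3 = -1250
i=4: S_4 = 10 * (-5)^4 = 6250
The first 5 terms are: [10, -50, 250, -1250, 6250]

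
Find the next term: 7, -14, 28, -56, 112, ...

Ratios: -14 / 7 = -2.0
This is a geometric sequence with common ratio r = -2.
Next term = 112 * -2 = -224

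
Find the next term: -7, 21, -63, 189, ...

Ratios: 21 / -7 = -3.0
This is a geometric sequence with common ratio r = -3.
Next term = 189 * -3 = -567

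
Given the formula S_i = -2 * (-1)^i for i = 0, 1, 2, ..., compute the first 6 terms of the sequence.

This is a geometric sequence.
i=0: S_0 = -2 * (-1)^0 = -2
i=1: S_1 = -2 * (-1)^1 = 2
i=2: S_2 = -2 * (-1)^2 = -2
i=3: S_3 = -2 * (-1)^3 = 2
i=4: S_4 = -2 * (-1)^4 = -2
i=5: S_5 = -2 * (-1)^5 = 2
The first 6 terms are: [-2, 2, -2, 2, -2, 2]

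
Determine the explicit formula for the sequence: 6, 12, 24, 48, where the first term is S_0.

Check ratios: 12 / 6 = 2.0
Common ratio r = 2.
First term a = 6.
Formula: S_i = 6 * 2^i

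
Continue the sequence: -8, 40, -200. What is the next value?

Ratios: 40 / -8 = -5.0
This is a geometric sequence with common ratio r = -5.
Next term = -200 * -5 = 1000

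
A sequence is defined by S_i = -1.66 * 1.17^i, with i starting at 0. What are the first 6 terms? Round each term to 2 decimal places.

This is a geometric sequence.
i=0: S_0 = -1.66 * 1.17^0 = -1.66
i=1: S_1 = -1.66 * 1.17^1 ≈ -1.94
i=2: S_2 = -1.66 * 1.17^2 ≈ -2.27
i=3: S_3 = -1.66 * 1.17^3 ≈ -2.66
i=4: S_4 = -1.66 * 1.17^4 ≈ -3.11
i=5: S_5 = -1.66 * 1.17^5 ≈ -3.64
The first 6 terms are: [-1.66, -1.94, -2.27, -2.66, -3.11, -3.64]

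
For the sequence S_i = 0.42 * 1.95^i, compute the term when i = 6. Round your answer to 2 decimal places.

S_6 = 0.42 * 1.95^6 ≈ 0.42 * 54.9804 ≈ 23.09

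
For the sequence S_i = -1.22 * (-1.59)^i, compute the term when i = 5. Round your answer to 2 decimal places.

S_5 = -1.22 * (-1.59)^5 ≈ -1.22 * -10.1622 ≈ 12.4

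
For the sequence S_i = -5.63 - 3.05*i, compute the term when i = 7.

S_7 = -5.63 + -3.05*7 = -5.63 + -21.35 = -26.98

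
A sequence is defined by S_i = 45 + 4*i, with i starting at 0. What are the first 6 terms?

This is an arithmetic sequence.
i=0: S_0 = 45 + 4*0 = 45
i=1: S_1 = 45 + 4*1 = 49
i=2: S_2 = 45 + 4*2 = 53
i=3: S_3 = 45 + 4*3 = 57
i=4: S_4 = 45 + 4*4 = 61
i=5: S_5 = 45 + 4*5 = 65
The first 6 terms are: [45, 49, 53, 57, 61, 65]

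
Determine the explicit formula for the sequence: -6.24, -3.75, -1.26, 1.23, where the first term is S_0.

Check differences: -3.75 - -6.24 = 2.49
-1.26 - -3.75 = 2.49
Common difference d = 2.49.
First term a = -6.24.
Formula: S_i = -6.24 + 2.49*i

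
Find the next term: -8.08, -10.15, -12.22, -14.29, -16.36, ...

Differences: -10.15 - -8.08 = -2.07
This is an arithmetic sequence with common difference d = -2.07.
Next term = -16.36 + -2.07 = -18.43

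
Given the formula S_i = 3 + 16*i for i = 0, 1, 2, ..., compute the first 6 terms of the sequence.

This is an arithmetic sequence.
i=0: S_0 = 3 + 16*0 = 3
i=1: S_1 = 3 + 16*1 = 19
i=2: S_2 = 3 + 16*2 = 35
i=3: S_3 = 3 + 16*3 = 51
i=4: S_4 = 3 + 16*4 = 67
i=5: S_5 = 3 + 16*5 = 83
The first 6 terms are: [3, 19, 35, 51, 67, 83]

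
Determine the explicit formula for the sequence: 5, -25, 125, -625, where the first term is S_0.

Check ratios: -25 / 5 = -5.0
Common ratio r = -5.
First term a = 5.
Formula: S_i = 5 * (-5)^i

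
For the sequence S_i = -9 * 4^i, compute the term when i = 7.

S_7 = -9 * 4^7 = -9 * 16384 = -147456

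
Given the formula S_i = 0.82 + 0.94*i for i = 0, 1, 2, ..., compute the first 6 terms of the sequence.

This is an arithmetic sequence.
i=0: S_0 = 0.82 + 0.94*0 = 0.82
i=1: S_1 = 0.82 + 0.94*1 = 1.76
i=2: S_2 = 0.82 + 0.94*2 = 2.7
i=3: S_3 = 0.82 + 0.94*3 = 3.64
i=4: S_4 = 0.82 + 0.94*4 = 4.58
i=5: S_5 = 0.82 + 0.94*5 = 5.52
The first 6 terms are: [0.82, 1.76, 2.7, 3.64, 4.58, 5.52]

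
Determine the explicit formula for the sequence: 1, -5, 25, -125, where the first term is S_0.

Check ratios: -5 / 1 = -5.0
Common ratio r = -5.
First term a = 1.
Formula: S_i = 1 * (-5)^i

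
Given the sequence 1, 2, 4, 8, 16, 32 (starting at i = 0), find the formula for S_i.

Check ratios: 2 / 1 = 2.0
Common ratio r = 2.
First term a = 1.
Formula: S_i = 1 * 2^i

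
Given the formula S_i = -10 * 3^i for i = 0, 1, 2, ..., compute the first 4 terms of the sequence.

This is a geometric sequence.
i=0: S_0 = -10 * 3^0 = -10
i=1: S_1 = -10 * 3^1 = -30
i=2: S_2 = -10 * 3^2 = -90
i=3: S_3 = -10 * 3^3 = -270
The first 4 terms are: [-10, -30, -90, -270]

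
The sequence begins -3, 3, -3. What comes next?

Ratios: 3 / -3 = -1.0
This is a geometric sequence with common ratio r = -1.
Next term = -3 * -1 = 3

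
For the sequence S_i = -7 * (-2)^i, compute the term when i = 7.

S_7 = -7 * (-2)^7 = -7 * -128 = 896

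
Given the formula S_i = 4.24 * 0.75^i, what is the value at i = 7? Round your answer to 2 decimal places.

S_7 = 4.24 * 0.75^7 ≈ 4.24 * 0.1335 ≈ 0.57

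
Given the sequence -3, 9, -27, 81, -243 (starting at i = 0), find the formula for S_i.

Check ratios: 9 / -3 = -3.0
Common ratio r = -3.
First term a = -3.
Formula: S_i = -3 * (-3)^i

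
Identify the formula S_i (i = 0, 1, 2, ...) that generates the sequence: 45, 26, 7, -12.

Check differences: 26 - 45 = -19
7 - 26 = -19
Common difference d = -19.
First term a = 45.
Formula: S_i = 45 - 19*i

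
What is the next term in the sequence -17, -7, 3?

Differences: -7 - -17 = 10
This is an arithmetic sequence with common difference d = 10.
Next term = 3 + 10 = 13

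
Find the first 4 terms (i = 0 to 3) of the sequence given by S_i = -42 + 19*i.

This is an arithmetic sequence.
i=0: S_0 = -42 + 19*0 = -42
i=1: S_1 = -42 + 19*1 = -23
i=2: S_2 = -42 + 19*2 = -4
i=3: S_3 = -42 + 19*3 = 15
The first 4 terms are: [-42, -23, -4, 15]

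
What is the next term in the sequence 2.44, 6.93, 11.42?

Differences: 6.93 - 2.44 = 4.49
This is an arithmetic sequence with common difference d = 4.49.
Next term = 11.42 + 4.49 = 15.91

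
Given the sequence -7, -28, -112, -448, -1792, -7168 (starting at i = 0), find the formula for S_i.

Check ratios: -28 / -7 = 4.0
Common ratio r = 4.
First term a = -7.
Formula: S_i = -7 * 4^i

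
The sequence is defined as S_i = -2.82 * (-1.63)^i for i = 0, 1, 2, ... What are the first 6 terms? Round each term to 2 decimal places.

This is a geometric sequence.
i=0: S_0 = -2.82 * (-1.63)^0 = -2.82
i=1: S_1 = -2.82 * (-1.63)^1 ≈ 4.6
i=2: S_2 = -2.82 * (-1.63)^2 ≈ -7.49
i=3: S_3 = -2.82 * (-1.63)^3 ≈ 12.21
i=4: S_4 = -2.82 * (-1.63)^4 ≈ -19.91
i=5: S_5 = -2.82 * (-1.63)^5 ≈ 32.45
The first 6 terms are: [-2.82, 4.6, -7.49, 12.21, -19.91, 32.45]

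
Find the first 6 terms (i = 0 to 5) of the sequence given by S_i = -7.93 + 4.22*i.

This is an arithmetic sequence.
i=0: S_0 = -7.93 + 4.22*0 = -7.93
i=1: S_1 = -7.93 + 4.22*1 = -3.71
i=2: S_2 = -7.93 + 4.22*2 = 0.51
i=3: S_3 = -7.93 + 4.22*3 = 4.73
i=4: S_4 = -7.93 + 4.22*4 = 8.95
i=5: S_5 = -7.93 + 4.22*5 = 13.17
The first 6 terms are: [-7.93, -3.71, 0.51, 4.73, 8.95, 13.17]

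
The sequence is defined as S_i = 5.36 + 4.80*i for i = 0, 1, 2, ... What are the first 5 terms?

This is an arithmetic sequence.
i=0: S_0 = 5.36 + 4.8*0 = 5.36
i=1: S_1 = 5.36 + 4.8*1 = 10.16
i=2: S_2 = 5.36 + 4.8*2 = 14.96
i=3: S_3 = 5.36 + 4.8*3 = 19.76
i=4: S_4 = 5.36 + 4.8*4 = 24.56
The first 5 terms are: [5.36, 10.16, 14.96, 19.76, 24.56]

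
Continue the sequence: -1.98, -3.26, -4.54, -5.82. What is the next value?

Differences: -3.26 - -1.98 = -1.28
This is an arithmetic sequence with common difference d = -1.28.
Next term = -5.82 + -1.28 = -7.1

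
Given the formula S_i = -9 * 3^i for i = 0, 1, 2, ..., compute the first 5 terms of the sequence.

This is a geometric sequence.
i=0: S_0 = -9 * 3^0 = -9
i=1: S_1 = -9 * 3^1 = -27
i=2: S_2 = -9 * 3^2 = -81
i=3: S_3 = -9 * 3^3 = -243
i=4: S_4 = -9 * 3^4 = -729
The first 5 terms are: [-9, -27, -81, -243, -729]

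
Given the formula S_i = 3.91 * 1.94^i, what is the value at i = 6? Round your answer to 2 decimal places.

S_6 = 3.91 * 1.94^6 ≈ 3.91 * 53.3102 ≈ 208.44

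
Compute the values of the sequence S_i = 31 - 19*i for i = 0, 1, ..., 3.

This is an arithmetic sequence.
i=0: S_0 = 31 + -19*0 = 31
i=1: S_1 = 31 + -19*1 = 12
i=2: S_2 = 31 + -19*2 = -7
i=3: S_3 = 31 + -19*3 = -26
The first 4 terms are: [31, 12, -7, -26]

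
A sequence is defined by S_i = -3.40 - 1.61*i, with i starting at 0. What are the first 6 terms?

This is an arithmetic sequence.
i=0: S_0 = -3.4 + -1.61*0 = -3.4
i=1: S_1 = -3.4 + -1.61*1 = -5.01
i=2: S_2 = -3.4 + -1.61*2 = -6.62
i=3: S_3 = -3.4 + -1.61*3 = -8.23
i=4: S_4 = -3.4 + -1.61*4 = -9.84
i=5: S_5 = -3.4 + -1.61*5 = -11.45
The first 6 terms are: [-3.4, -5.01, -6.62, -8.23, -9.84, -11.45]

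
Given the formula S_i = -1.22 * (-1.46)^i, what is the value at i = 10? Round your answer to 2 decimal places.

S_10 = -1.22 * (-1.46)^10 ≈ -1.22 * 44.0077 ≈ -53.69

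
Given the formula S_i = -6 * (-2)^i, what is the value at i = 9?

S_9 = -6 * (-2)^9 = -6 * -512 = 3072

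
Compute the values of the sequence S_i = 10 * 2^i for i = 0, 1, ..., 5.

This is a geometric sequence.
i=0: S_0 = 10 * 2^0 = 10
i=1: S_1 = 10 * 2^1 = 20
i=2: S_2 = 10 * 2^2 = 40
i=3: S_3 = 10 * 2^3 = 80
i=4: S_4 = 10 * 2^4 = 160
i=5: S_5 = 10 * 2^5 = 320
The first 6 terms are: [10, 20, 40, 80, 160, 320]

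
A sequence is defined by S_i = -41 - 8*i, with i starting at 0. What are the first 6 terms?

This is an arithmetic sequence.
i=0: S_0 = -41 + -8*0 = -41
i=1: S_1 = -41 + -8*1 = -49
i=2: S_2 = -41 + -8*2 = -57
i=3: S_3 = -41 + -8*3 = -65
i=4: S_4 = -41 + -8*4 = -73
i=5: S_5 = -41 + -8*5 = -81
The first 6 terms are: [-41, -49, -57, -65, -73, -81]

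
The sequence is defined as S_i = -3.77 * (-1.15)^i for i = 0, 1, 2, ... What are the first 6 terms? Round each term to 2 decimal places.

This is a geometric sequence.
i=0: S_0 = -3.77 * (-1.15)^0 = -3.77
i=1: S_1 = -3.77 * (-1.15)^1 ≈ 4.34
i=2: S_2 = -3.77 * (-1.15)^2 ≈ -4.99
i=3: S_3 = -3.77 * (-1.15)^3 ≈ 5.73
i=4: S_4 = -3.77 * (-1.15)^4 ≈ -6.59
i=5: S_5 = -3.77 * (-1.15)^5 ≈ 7.58
The first 6 terms are: [-3.77, 4.34, -4.99, 5.73, -6.59, 7.58]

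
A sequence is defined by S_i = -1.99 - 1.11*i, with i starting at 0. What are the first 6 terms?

This is an arithmetic sequence.
i=0: S_0 = -1.99 + -1.11*0 = -1.99
i=1: S_1 = -1.99 + -1.11*1 = -3.1
i=2: S_2 = -1.99 + -1.11*2 = -4.21
i=3: S_3 = -1.99 + -1.11*3 = -5.32
i=4: S_4 = -1.99 + -1.11*4 = -6.43
i=5: S_5 = -1.99 + -1.11*5 = -7.54
The first 6 terms are: [-1.99, -3.1, -4.21, -5.32, -6.43, -7.54]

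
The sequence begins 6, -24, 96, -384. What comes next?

Ratios: -24 / 6 = -4.0
This is a geometric sequence with common ratio r = -4.
Next term = -384 * -4 = 1536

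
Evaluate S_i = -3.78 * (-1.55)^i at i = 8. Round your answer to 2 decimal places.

S_8 = -3.78 * (-1.55)^8 ≈ -3.78 * 33.3161 ≈ -125.93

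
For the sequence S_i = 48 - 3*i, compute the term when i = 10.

S_10 = 48 + -3*10 = 48 + -30 = 18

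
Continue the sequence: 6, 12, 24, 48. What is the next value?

Ratios: 12 / 6 = 2.0
This is a geometric sequence with common ratio r = 2.
Next term = 48 * 2 = 96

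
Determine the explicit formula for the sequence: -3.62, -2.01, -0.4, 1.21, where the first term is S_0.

Check differences: -2.01 - -3.62 = 1.61
-0.4 - -2.01 = 1.61
Common difference d = 1.61.
First term a = -3.62.
Formula: S_i = -3.62 + 1.61*i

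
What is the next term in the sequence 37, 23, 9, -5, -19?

Differences: 23 - 37 = -14
This is an arithmetic sequence with common difference d = -14.
Next term = -19 + -14 = -33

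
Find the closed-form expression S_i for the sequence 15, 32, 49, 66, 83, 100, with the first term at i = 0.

Check differences: 32 - 15 = 17
49 - 32 = 17
Common difference d = 17.
First term a = 15.
Formula: S_i = 15 + 17*i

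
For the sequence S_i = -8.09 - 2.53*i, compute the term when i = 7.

S_7 = -8.09 + -2.53*7 = -8.09 + -17.71 = -25.8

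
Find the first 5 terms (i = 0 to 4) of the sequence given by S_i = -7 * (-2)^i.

This is a geometric sequence.
i=0: S_0 = -7 * (-2)^0 = -7
i=1: S_1 = -7 * (-2)^1 = 14
i=2: S_2 = -7 * (-2)^2 = -28
i=3: S_3 = -7 * (-2)^3 = 56
i=4: S_4 = -7 * (-2)^4 = -112
The first 5 terms are: [-7, 14, -28, 56, -112]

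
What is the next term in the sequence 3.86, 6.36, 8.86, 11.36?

Differences: 6.36 - 3.86 = 2.5
This is an arithmetic sequence with common difference d = 2.5.
Next term = 11.36 + 2.5 = 13.86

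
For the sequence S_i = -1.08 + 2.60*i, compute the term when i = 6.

S_6 = -1.08 + 2.6*6 = -1.08 + 15.6 = 14.52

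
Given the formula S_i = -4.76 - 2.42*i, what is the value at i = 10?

S_10 = -4.76 + -2.42*10 = -4.76 + -24.2 = -28.96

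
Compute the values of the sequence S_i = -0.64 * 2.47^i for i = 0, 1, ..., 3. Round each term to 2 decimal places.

This is a geometric sequence.
i=0: S_0 = -0.64 * 2.47^0 = -0.64
i=1: S_1 = -0.64 * 2.47^1 ≈ -1.58
i=2: S_2 = -0.64 * 2.47^2 ≈ -3.9
i=3: S_3 = -0.64 * 2.47^3 ≈ -9.64
The first 4 terms are: [-0.64, -1.58, -3.9, -9.64]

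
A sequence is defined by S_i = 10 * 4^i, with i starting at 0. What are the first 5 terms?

This is a geometric sequence.
i=0: S_0 = 10 * 4^0 = 10
i=1: S_1 = 10 * 4^1 = 40
i=2: S_2 = 10 * 4^2 = 160
i=3: S_3 = 10 * 4^3 = 640
i=4: S_4 = 10 * 4^4 = 2560
The first 5 terms are: [10, 40, 160, 640, 2560]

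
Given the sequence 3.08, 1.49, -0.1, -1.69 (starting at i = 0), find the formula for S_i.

Check differences: 1.49 - 3.08 = -1.59
-0.1 - 1.49 = -1.59
Common difference d = -1.59.
First term a = 3.08.
Formula: S_i = 3.08 - 1.59*i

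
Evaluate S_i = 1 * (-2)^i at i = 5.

S_5 = 1 * (-2)^5 = 1 * -32 = -32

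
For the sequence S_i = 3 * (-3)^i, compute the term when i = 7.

S_7 = 3 * (-3)^7 = 3 * -2187 = -6561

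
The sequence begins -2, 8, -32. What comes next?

Ratios: 8 / -2 = -4.0
This is a geometric sequence with common ratio r = -4.
Next term = -32 * -4 = 128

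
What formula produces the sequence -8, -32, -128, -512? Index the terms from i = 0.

Check ratios: -32 / -8 = 4.0
Common ratio r = 4.
First term a = -8.
Formula: S_i = -8 * 4^i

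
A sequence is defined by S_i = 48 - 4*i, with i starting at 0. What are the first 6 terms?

This is an arithmetic sequence.
i=0: S_0 = 48 + -4*0 = 48
i=1: S_1 = 48 + -4*1 = 44
i=2: S_2 = 48 + -4*2 = 40
i=3: S_3 = 48 + -4*3 = 36
i=4: S_4 = 48 + -4*4 = 32
i=5: S_5 = 48 + -4*5 = 28
The first 6 terms are: [48, 44, 40, 36, 32, 28]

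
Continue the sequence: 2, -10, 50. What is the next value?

Ratios: -10 / 2 = -5.0
This is a geometric sequence with common ratio r = -5.
Next term = 50 * -5 = -250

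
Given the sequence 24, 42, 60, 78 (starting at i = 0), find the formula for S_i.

Check differences: 42 - 24 = 18
60 - 42 = 18
Common difference d = 18.
First term a = 24.
Formula: S_i = 24 + 18*i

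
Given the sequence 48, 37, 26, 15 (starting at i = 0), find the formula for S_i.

Check differences: 37 - 48 = -11
26 - 37 = -11
Common difference d = -11.
First term a = 48.
Formula: S_i = 48 - 11*i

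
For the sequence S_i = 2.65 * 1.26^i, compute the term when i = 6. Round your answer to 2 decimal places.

S_6 = 2.65 * 1.26^6 ≈ 2.65 * 4.0015 ≈ 10.6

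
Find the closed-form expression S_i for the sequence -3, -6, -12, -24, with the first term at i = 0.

Check ratios: -6 / -3 = 2.0
Common ratio r = 2.
First term a = -3.
Formula: S_i = -3 * 2^i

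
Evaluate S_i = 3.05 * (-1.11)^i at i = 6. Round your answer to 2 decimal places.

S_6 = 3.05 * (-1.11)^6 ≈ 3.05 * 1.8704 ≈ 5.7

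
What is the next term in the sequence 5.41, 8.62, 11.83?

Differences: 8.62 - 5.41 = 3.21
This is an arithmetic sequence with common difference d = 3.21.
Next term = 11.83 + 3.21 = 15.04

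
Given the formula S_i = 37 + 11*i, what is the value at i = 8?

S_8 = 37 + 11*8 = 37 + 88 = 125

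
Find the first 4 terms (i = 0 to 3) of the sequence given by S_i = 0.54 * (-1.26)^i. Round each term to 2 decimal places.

This is a geometric sequence.
i=0: S_0 = 0.54 * (-1.26)^0 = 0.54
i=1: S_1 = 0.54 * (-1.26)^1 ≈ -0.68
i=2: S_2 = 0.54 * (-1.26)^2 ≈ 0.86
i=3: S_3 = 0.54 * (-1.26)^3 ≈ -1.08
The first 4 terms are: [0.54, -0.68, 0.86, -1.08]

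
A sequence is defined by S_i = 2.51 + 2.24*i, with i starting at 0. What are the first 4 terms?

This is an arithmetic sequence.
i=0: S_0 = 2.51 + 2.24*0 = 2.51
i=1: S_1 = 2.51 + 2.24*1 = 4.75
i=2: S_2 = 2.51 + 2.24*2 = 6.99
i=3: S_3 = 2.51 + 2.24*3 = 9.23
The first 4 terms are: [2.51, 4.75, 6.99, 9.23]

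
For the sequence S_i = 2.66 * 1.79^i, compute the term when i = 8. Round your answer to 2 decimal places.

S_8 = 2.66 * 1.79^8 ≈ 2.66 * 105.396 ≈ 280.35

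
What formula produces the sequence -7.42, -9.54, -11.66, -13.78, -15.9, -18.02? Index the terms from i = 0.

Check differences: -9.54 - -7.42 = -2.12
-11.66 - -9.54 = -2.12
Common difference d = -2.12.
First term a = -7.42.
Formula: S_i = -7.42 - 2.12*i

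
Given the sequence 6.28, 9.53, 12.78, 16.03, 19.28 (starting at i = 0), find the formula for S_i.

Check differences: 9.53 - 6.28 = 3.25
12.78 - 9.53 = 3.25
Common difference d = 3.25.
First term a = 6.28.
Formula: S_i = 6.28 + 3.25*i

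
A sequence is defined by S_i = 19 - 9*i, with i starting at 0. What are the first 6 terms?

This is an arithmetic sequence.
i=0: S_0 = 19 + -9*0 = 19
i=1: S_1 = 19 + -9*1 = 10
i=2: S_2 = 19 + -9*2 = 1
i=3: S_3 = 19 + -9*3 = -8
i=4: S_4 = 19 + -9*4 = -17
i=5: S_5 = 19 + -9*5 = -26
The first 6 terms are: [19, 10, 1, -8, -17, -26]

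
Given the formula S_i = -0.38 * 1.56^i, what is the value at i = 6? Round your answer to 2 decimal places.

S_6 = -0.38 * 1.56^6 ≈ -0.38 * 14.4128 ≈ -5.48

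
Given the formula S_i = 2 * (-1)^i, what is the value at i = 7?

S_7 = 2 * (-1)^7 = 2 * -1 = -2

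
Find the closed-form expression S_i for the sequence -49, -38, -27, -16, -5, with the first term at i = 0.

Check differences: -38 - -49 = 11
-27 - -38 = 11
Common difference d = 11.
First term a = -49.
Formula: S_i = -49 + 11*i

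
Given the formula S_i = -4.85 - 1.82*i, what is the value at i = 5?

S_5 = -4.85 + -1.82*5 = -4.85 + -9.1 = -13.95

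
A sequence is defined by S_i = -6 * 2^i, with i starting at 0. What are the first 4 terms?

This is a geometric sequence.
i=0: S_0 = -6 * 2^0 = -6
i=1: S_1 = -6 * 2^1 = -12
i=2: S_2 = -6 * 2^2 = -24
i=3: S_3 = -6 * 2^3 = -48
The first 4 terms are: [-6, -12, -24, -48]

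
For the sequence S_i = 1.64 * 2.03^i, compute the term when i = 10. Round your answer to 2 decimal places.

S_10 = 1.64 * 2.03^10 ≈ 1.64 * 1188.3938 ≈ 1948.97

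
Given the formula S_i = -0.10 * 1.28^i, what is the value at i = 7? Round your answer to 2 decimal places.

S_7 = -0.1 * 1.28^7 ≈ -0.1 * 5.6295 ≈ -0.56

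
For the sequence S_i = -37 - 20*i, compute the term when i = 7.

S_7 = -37 + -20*7 = -37 + -140 = -177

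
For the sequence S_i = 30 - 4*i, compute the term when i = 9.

S_9 = 30 + -4*9 = 30 + -36 = -6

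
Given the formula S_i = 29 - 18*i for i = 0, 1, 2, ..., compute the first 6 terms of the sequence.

This is an arithmetic sequence.
i=0: S_0 = 29 + -18*0 = 29
i=1: S_1 = 29 + -18*1 = 11
i=2: S_2 = 29 + -18*2 = -7
i=3: S_3 = 29 + -18*3 = -25
i=4: S_4 = 29 + -18*4 = -43
i=5: S_5 = 29 + -18*5 = -61
The first 6 terms are: [29, 11, -7, -25, -43, -61]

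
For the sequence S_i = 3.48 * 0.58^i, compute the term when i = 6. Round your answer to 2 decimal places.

S_6 = 3.48 * 0.58^6 ≈ 3.48 * 0.0381 ≈ 0.13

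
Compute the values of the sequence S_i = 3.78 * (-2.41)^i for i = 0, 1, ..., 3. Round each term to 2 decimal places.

This is a geometric sequence.
i=0: S_0 = 3.78 * (-2.41)^0 = 3.78
i=1: S_1 = 3.78 * (-2.41)^1 ≈ -9.11
i=2: S_2 = 3.78 * (-2.41)^2 ≈ 21.95
i=3: S_3 = 3.78 * (-2.41)^3 ≈ -52.91
The first 4 terms are: [3.78, -9.11, 21.95, -52.91]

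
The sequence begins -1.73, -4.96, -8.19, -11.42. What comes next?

Differences: -4.96 - -1.73 = -3.23
This is an arithmetic sequence with common difference d = -3.23.
Next term = -11.42 + -3.23 = -14.65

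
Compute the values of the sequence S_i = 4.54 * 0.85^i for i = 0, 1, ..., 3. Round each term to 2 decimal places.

This is a geometric sequence.
i=0: S_0 = 4.54 * 0.85^0 = 4.54
i=1: S_1 = 4.54 * 0.85^1 ≈ 3.86
i=2: S_2 = 4.54 * 0.85^2 ≈ 3.28
i=3: S_3 = 4.54 * 0.85^3 ≈ 2.79
The first 4 terms are: [4.54, 3.86, 3.28, 2.79]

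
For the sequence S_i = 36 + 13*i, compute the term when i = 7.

S_7 = 36 + 13*7 = 36 + 91 = 127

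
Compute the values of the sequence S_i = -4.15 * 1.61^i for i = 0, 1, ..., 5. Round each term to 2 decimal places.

This is a geometric sequence.
i=0: S_0 = -4.15 * 1.61^0 = -4.15
i=1: S_1 = -4.15 * 1.61^1 ≈ -6.68
i=2: S_2 = -4.15 * 1.61^2 ≈ -10.76
i=3: S_3 = -4.15 * 1.61^3 ≈ -17.32
i=4: S_4 = -4.15 * 1.61^4 ≈ -27.88
i=5: S_5 = -4.15 * 1.61^5 ≈ -44.89
The first 6 terms are: [-4.15, -6.68, -10.76, -17.32, -27.88, -44.89]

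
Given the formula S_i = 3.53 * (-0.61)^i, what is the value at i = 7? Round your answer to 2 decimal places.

S_7 = 3.53 * (-0.61)^7 ≈ 3.53 * -0.0314 ≈ -0.11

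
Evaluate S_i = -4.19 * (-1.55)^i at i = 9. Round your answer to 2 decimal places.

S_9 = -4.19 * (-1.55)^9 ≈ -4.19 * -51.6399 ≈ 216.37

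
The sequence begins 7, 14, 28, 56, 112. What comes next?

Ratios: 14 / 7 = 2.0
This is a geometric sequence with common ratio r = 2.
Next term = 112 * 2 = 224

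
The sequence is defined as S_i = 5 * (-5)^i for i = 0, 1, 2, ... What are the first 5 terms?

This is a geometric sequence.
i=0: S_0 = 5 * (-5)^0 = 5
i=1: S_1 = 5 * (-5)^1 = -25
i=2: S_2 = 5 * (-5)^2 = 125
i=3: S_3 = 5 * (-5)^3 = -625
i=4: S_4 = 5 * (-5)^4 = 3125
The first 5 terms are: [5, -25, 125, -625, 3125]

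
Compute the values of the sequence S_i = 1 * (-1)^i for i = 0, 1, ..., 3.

This is a geometric sequence.
i=0: S_0 = 1 * (-1)^0 = 1
i=1: S_1 = 1 * (-1)^1 = -1
i=2: S_2 = 1 * (-1)^2 = 1
i=3: S_3 = 1 * (-1)^3 = -1
The first 4 terms are: [1, -1, 1, -1]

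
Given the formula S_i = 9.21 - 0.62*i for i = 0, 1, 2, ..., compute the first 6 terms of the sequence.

This is an arithmetic sequence.
i=0: S_0 = 9.21 + -0.62*0 = 9.21
i=1: S_1 = 9.21 + -0.62*1 = 8.59
i=2: S_2 = 9.21 + -0.62*2 = 7.97
i=3: S_3 = 9.21 + -0.62*3 = 7.35
i=4: S_4 = 9.21 + -0.62*4 = 6.73
i=5: S_5 = 9.21 + -0.62*5 = 6.11
The first 6 terms are: [9.21, 8.59, 7.97, 7.35, 6.73, 6.11]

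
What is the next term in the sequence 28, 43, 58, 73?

Differences: 43 - 28 = 15
This is an arithmetic sequence with common difference d = 15.
Next term = 73 + 15 = 88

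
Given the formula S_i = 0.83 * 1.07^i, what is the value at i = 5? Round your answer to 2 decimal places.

S_5 = 0.83 * 1.07^5 ≈ 0.83 * 1.4026 ≈ 1.16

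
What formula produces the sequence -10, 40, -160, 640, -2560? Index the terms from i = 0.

Check ratios: 40 / -10 = -4.0
Common ratio r = -4.
First term a = -10.
Formula: S_i = -10 * (-4)^i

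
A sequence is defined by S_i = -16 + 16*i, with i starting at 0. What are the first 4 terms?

This is an arithmetic sequence.
i=0: S_0 = -16 + 16*0 = -16
i=1: S_1 = -16 + 16*1 = 0
i=2: S_2 = -16 + 16*2 = 16
i=3: S_3 = -16 + 16*3 = 32
The first 4 terms are: [-16, 0, 16, 32]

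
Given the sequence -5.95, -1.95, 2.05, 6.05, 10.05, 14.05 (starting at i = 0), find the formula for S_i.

Check differences: -1.95 - -5.95 = 4.0
2.05 - -1.95 = 4.0
Common difference d = 4.0.
First term a = -5.95.
Formula: S_i = -5.95 + 4.00*i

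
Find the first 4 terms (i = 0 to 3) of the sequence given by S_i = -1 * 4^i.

This is a geometric sequence.
i=0: S_0 = -1 * 4^0 = -1
i=1: S_1 = -1 * 4^1 = -4
i=2: S_2 = -1 * 4^2 = -16
i=3: S_3 = -1 * 4^3 = -64
The first 4 terms are: [-1, -4, -16, -64]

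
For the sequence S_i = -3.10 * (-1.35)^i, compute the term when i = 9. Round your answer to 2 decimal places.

S_9 = -3.1 * (-1.35)^9 ≈ -3.1 * -14.8937 ≈ 46.17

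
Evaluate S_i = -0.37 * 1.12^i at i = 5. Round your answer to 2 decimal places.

S_5 = -0.37 * 1.12^5 ≈ -0.37 * 1.7623 ≈ -0.65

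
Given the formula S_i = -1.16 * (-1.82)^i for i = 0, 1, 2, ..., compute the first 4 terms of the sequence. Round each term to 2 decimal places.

This is a geometric sequence.
i=0: S_0 = -1.16 * (-1.82)^0 = -1.16
i=1: S_1 = -1.16 * (-1.82)^1 ≈ 2.11
i=2: S_2 = -1.16 * (-1.82)^2 ≈ -3.84
i=3: S_3 = -1.16 * (-1.82)^3 ≈ 6.99
The first 4 terms are: [-1.16, 2.11, -3.84, 6.99]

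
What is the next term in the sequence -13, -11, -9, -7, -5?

Differences: -11 - -13 = 2
This is an arithmetic sequence with common difference d = 2.
Next term = -5 + 2 = -3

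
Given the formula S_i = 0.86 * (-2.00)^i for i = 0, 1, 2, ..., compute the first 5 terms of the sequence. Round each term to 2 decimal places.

This is a geometric sequence.
i=0: S_0 = 0.86 * (-2.0)^0 = 0.86
i=1: S_1 = 0.86 * (-2.0)^1 = -1.72
i=2: S_2 = 0.86 * (-2.0)^2 = 3.44
i=3: S_3 = 0.86 * (-2.0)^3 = -6.88
i=4: S_4 = 0.86 * (-2.0)^4 = 13.76
The first 5 terms are: [0.86, -1.72, 3.44, -6.88, 13.76]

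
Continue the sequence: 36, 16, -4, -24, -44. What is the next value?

Differences: 16 - 36 = -20
This is an arithmetic sequence with common difference d = -20.
Next term = -44 + -20 = -64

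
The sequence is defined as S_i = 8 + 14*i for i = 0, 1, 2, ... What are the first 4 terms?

This is an arithmetic sequence.
i=0: S_0 = 8 + 14*0 = 8
i=1: S_1 = 8 + 14*1 = 22
i=2: S_2 = 8 + 14*2 = 36
i=3: S_3 = 8 + 14*3 = 50
The first 4 terms are: [8, 22, 36, 50]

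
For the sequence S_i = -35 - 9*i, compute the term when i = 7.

S_7 = -35 + -9*7 = -35 + -63 = -98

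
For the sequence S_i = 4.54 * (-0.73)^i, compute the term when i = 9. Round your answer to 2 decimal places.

S_9 = 4.54 * (-0.73)^9 ≈ 4.54 * -0.0589 ≈ -0.27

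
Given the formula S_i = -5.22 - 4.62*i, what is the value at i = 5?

S_5 = -5.22 + -4.62*5 = -5.22 + -23.1 = -28.32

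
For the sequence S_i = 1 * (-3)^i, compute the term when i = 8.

S_8 = 1 * (-3)^8 = 1 * 6561 = 6561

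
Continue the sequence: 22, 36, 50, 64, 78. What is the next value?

Differences: 36 - 22 = 14
This is an arithmetic sequence with common difference d = 14.
Next term = 78 + 14 = 92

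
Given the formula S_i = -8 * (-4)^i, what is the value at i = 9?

S_9 = -8 * (-4)^9 = -8 * -262144 = 2097152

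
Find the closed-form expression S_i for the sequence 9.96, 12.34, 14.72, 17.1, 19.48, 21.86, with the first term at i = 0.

Check differences: 12.34 - 9.96 = 2.38
14.72 - 12.34 = 2.38
Common difference d = 2.38.
First term a = 9.96.
Formula: S_i = 9.96 + 2.38*i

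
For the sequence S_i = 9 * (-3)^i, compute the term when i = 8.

S_8 = 9 * (-3)^8 = 9 * 6561 = 59049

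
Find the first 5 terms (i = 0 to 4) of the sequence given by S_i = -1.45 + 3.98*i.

This is an arithmetic sequence.
i=0: S_0 = -1.45 + 3.98*0 = -1.45
i=1: S_1 = -1.45 + 3.98*1 = 2.53
i=2: S_2 = -1.45 + 3.98*2 = 6.51
i=3: S_3 = -1.45 + 3.98*3 = 10.49
i=4: S_4 = -1.45 + 3.98*4 = 14.47
The first 5 terms are: [-1.45, 2.53, 6.51, 10.49, 14.47]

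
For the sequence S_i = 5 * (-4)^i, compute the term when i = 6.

S_6 = 5 * (-4)^6 = 5 * 4096 = 20480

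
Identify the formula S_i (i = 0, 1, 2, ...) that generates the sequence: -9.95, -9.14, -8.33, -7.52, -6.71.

Check differences: -9.14 - -9.95 = 0.81
-8.33 - -9.14 = 0.81
Common difference d = 0.81.
First term a = -9.95.
Formula: S_i = -9.95 + 0.81*i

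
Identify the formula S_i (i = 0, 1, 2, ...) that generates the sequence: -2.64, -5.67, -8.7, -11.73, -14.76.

Check differences: -5.67 - -2.64 = -3.03
-8.7 - -5.67 = -3.03
Common difference d = -3.03.
First term a = -2.64.
Formula: S_i = -2.64 - 3.03*i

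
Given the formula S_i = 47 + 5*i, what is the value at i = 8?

S_8 = 47 + 5*8 = 47 + 40 = 87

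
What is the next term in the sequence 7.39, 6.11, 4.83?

Differences: 6.11 - 7.39 = -1.28
This is an arithmetic sequence with common difference d = -1.28.
Next term = 4.83 + -1.28 = 3.55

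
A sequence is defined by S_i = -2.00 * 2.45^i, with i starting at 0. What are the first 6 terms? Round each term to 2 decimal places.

This is a geometric sequence.
i=0: S_0 = -2.0 * 2.45^0 = -2.0
i=1: S_1 = -2.0 * 2.45^1 = -4.9
i=2: S_2 = -2.0 * 2.45^2 ≈ -12.01
i=3: S_3 = -2.0 * 2.45^3 ≈ -29.41
i=4: S_4 = -2.0 * 2.45^4 ≈ -72.06
i=5: S_5 = -2.0 * 2.45^5 ≈ -176.55
The first 6 terms are: [-2.0, -4.9, -12.01, -29.41, -72.06, -176.55]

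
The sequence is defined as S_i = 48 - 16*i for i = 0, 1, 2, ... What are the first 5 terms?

This is an arithmetic sequence.
i=0: S_0 = 48 + -16*0 = 48
i=1: S_1 = 48 + -16*1 = 32
i=2: S_2 = 48 + -16*2 = 16
i=3: S_3 = 48 + -16*3 = 0
i=4: S_4 = 48 + -16*4 = -16
The first 5 terms are: [48, 32, 16, 0, -16]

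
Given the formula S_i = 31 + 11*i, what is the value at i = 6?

S_6 = 31 + 11*6 = 31 + 66 = 97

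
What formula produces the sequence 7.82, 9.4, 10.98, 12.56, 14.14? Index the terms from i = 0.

Check differences: 9.4 - 7.82 = 1.58
10.98 - 9.4 = 1.58
Common difference d = 1.58.
First term a = 7.82.
Formula: S_i = 7.82 + 1.58*i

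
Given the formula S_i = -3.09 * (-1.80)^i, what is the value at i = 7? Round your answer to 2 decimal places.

S_7 = -3.09 * (-1.8)^7 ≈ -3.09 * -61.222 ≈ 189.18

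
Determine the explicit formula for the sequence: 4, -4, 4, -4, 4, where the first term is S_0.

Check ratios: -4 / 4 = -1.0
Common ratio r = -1.
First term a = 4.
Formula: S_i = 4 * (-1)^i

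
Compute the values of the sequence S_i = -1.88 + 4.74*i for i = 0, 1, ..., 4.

This is an arithmetic sequence.
i=0: S_0 = -1.88 + 4.74*0 = -1.88
i=1: S_1 = -1.88 + 4.74*1 = 2.86
i=2: S_2 = -1.88 + 4.74*2 = 7.6
i=3: S_3 = -1.88 + 4.74*3 = 12.34
i=4: S_4 = -1.88 + 4.74*4 = 17.08
The first 5 terms are: [-1.88, 2.86, 7.6, 12.34, 17.08]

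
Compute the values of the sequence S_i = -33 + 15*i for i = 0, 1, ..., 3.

This is an arithmetic sequence.
i=0: S_0 = -33 + 15*0 = -33
i=1: S_1 = -33 + 15*1 = -18
i=2: S_2 = -33 + 15*2 = -3
i=3: S_3 = -33 + 15*3 = 12
The first 4 terms are: [-33, -18, -3, 12]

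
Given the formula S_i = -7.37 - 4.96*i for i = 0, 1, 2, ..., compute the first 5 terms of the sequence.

This is an arithmetic sequence.
i=0: S_0 = -7.37 + -4.96*0 = -7.37
i=1: S_1 = -7.37 + -4.96*1 = -12.33
i=2: S_2 = -7.37 + -4.96*2 = -17.29
i=3: S_3 = -7.37 + -4.96*3 = -22.25
i=4: S_4 = -7.37 + -4.96*4 = -27.21
The first 5 terms are: [-7.37, -12.33, -17.29, -22.25, -27.21]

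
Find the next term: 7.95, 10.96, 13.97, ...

Differences: 10.96 - 7.95 = 3.01
This is an arithmetic sequence with common difference d = 3.01.
Next term = 13.97 + 3.01 = 16.98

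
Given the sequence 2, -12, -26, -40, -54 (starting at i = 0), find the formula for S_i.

Check differences: -12 - 2 = -14
-26 - -12 = -14
Common difference d = -14.
First term a = 2.
Formula: S_i = 2 - 14*i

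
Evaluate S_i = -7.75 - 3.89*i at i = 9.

S_9 = -7.75 + -3.89*9 = -7.75 + -35.01 = -42.76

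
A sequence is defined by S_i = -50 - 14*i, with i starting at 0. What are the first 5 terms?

This is an arithmetic sequence.
i=0: S_0 = -50 + -14*0 = -50
i=1: S_1 = -50 + -14*1 = -64
i=2: S_2 = -50 + -14*2 = -78
i=3: S_3 = -50 + -14*3 = -92
i=4: S_4 = -50 + -14*4 = -106
The first 5 terms are: [-50, -64, -78, -92, -106]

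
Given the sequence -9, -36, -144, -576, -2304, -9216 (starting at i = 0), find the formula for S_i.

Check ratios: -36 / -9 = 4.0
Common ratio r = 4.
First term a = -9.
Formula: S_i = -9 * 4^i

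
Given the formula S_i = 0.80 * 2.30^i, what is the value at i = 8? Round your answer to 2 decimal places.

S_8 = 0.8 * 2.3^8 ≈ 0.8 * 783.1099 ≈ 626.49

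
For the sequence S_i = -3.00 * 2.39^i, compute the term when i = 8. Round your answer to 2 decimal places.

S_8 = -3.0 * 2.39^8 ≈ -3.0 * 1064.592 ≈ -3193.78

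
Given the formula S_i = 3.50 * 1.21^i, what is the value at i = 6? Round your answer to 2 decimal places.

S_6 = 3.5 * 1.21^6 ≈ 3.5 * 3.1384 ≈ 10.98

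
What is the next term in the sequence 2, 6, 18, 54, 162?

Ratios: 6 / 2 = 3.0
This is a geometric sequence with common ratio r = 3.
Next term = 162 * 3 = 486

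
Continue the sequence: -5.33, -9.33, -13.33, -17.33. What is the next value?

Differences: -9.33 - -5.33 = -4.0
This is an arithmetic sequence with common difference d = -4.0.
Next term = -17.33 + -4.0 = -21.33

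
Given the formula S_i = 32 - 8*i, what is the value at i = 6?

S_6 = 32 + -8*6 = 32 + -48 = -16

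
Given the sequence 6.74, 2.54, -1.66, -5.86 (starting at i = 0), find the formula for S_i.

Check differences: 2.54 - 6.74 = -4.2
-1.66 - 2.54 = -4.2
Common difference d = -4.2.
First term a = 6.74.
Formula: S_i = 6.74 - 4.20*i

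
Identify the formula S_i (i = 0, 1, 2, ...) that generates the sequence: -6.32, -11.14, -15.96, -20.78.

Check differences: -11.14 - -6.32 = -4.82
-15.96 - -11.14 = -4.82
Common difference d = -4.82.
First term a = -6.32.
Formula: S_i = -6.32 - 4.82*i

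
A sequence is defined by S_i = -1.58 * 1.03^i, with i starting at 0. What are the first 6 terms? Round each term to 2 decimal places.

This is a geometric sequence.
i=0: S_0 = -1.58 * 1.03^0 = -1.58
i=1: S_1 = -1.58 * 1.03^1 ≈ -1.63
i=2: S_2 = -1.58 * 1.03^2 ≈ -1.68
i=3: S_3 = -1.58 * 1.03^3 ≈ -1.73
i=4: S_4 = -1.58 * 1.03^4 ≈ -1.78
i=5: S_5 = -1.58 * 1.03^5 ≈ -1.83
The first 6 terms are: [-1.58, -1.63, -1.68, -1.73, -1.78, -1.83]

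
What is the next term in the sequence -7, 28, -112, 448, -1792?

Ratios: 28 / -7 = -4.0
This is a geometric sequence with common ratio r = -4.
Next term = -1792 * -4 = 7168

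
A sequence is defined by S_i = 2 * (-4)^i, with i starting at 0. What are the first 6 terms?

This is a geometric sequence.
i=0: S_0 = 2 * (-4)^0 = 2
i=1: S_1 = 2 * (-4)^1 = -8
i=2: S_2 = 2 * (-4)^2 = 32
i=3: S_3 = 2 * (-4)^3 = -128
i=4: S_4 = 2 * (-4)^4 = 512
i=5: S_5 = 2 * (-4)^5 = -2048
The first 6 terms are: [2, -8, 32, -128, 512, -2048]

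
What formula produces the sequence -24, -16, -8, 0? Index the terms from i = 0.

Check differences: -16 - -24 = 8
-8 - -16 = 8
Common difference d = 8.
First term a = -24.
Formula: S_i = -24 + 8*i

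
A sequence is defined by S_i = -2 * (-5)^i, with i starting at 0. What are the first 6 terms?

This is a geometric sequence.
i=0: S_0 = -2 * (-5)^0 = -2
i=1: S_1 = -2 * (-5)^1 = 10
i=2: S_2 = -2 * (-5)^2 = -50
i=3: S_3 = -2 * (-5)^3 = 250
i=4: S_4 = -2 * (-5)^4 = -1250
i=5: S_5 = -2 * (-5)^5 = 6250
The first 6 terms are: [-2, 10, -50, 250, -1250, 6250]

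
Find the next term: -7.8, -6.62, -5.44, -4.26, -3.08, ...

Differences: -6.62 - -7.8 = 1.18
This is an arithmetic sequence with common difference d = 1.18.
Next term = -3.08 + 1.18 = -1.9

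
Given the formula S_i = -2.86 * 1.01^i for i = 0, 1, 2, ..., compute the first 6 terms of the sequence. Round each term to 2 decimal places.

This is a geometric sequence.
i=0: S_0 = -2.86 * 1.01^0 = -2.86
i=1: S_1 = -2.86 * 1.01^1 ≈ -2.89
i=2: S_2 = -2.86 * 1.01^2 ≈ -2.92
i=3: S_3 = -2.86 * 1.01^3 ≈ -2.95
i=4: S_4 = -2.86 * 1.01^4 ≈ -2.98
i=5: S_5 = -2.86 * 1.01^5 ≈ -3.01
The first 6 terms are: [-2.86, -2.89, -2.92, -2.95, -2.98, -3.01]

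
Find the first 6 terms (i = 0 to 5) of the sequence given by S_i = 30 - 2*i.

This is an arithmetic sequence.
i=0: S_0 = 30 + -2*0 = 30
i=1: S_1 = 30 + -2*1 = 28
i=2: S_2 = 30 + -2*2 = 26
i=3: S_3 = 30 + -2*3 = 24
i=4: S_4 = 30 + -2*4 = 22
i=5: S_5 = 30 + -2*5 = 20
The first 6 terms are: [30, 28, 26, 24, 22, 20]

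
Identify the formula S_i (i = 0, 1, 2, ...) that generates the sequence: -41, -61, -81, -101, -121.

Check differences: -61 - -41 = -20
-81 - -61 = -20
Common difference d = -20.
First term a = -41.
Formula: S_i = -41 - 20*i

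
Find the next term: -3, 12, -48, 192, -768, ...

Ratios: 12 / -3 = -4.0
This is a geometric sequence with common ratio r = -4.
Next term = -768 * -4 = 3072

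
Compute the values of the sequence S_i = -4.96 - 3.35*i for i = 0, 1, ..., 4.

This is an arithmetic sequence.
i=0: S_0 = -4.96 + -3.35*0 = -4.96
i=1: S_1 = -4.96 + -3.35*1 = -8.31
i=2: S_2 = -4.96 + -3.35*2 = -11.66
i=3: S_3 = -4.96 + -3.35*3 = -15.01
i=4: S_4 = -4.96 + -3.35*4 = -18.36
The first 5 terms are: [-4.96, -8.31, -11.66, -15.01, -18.36]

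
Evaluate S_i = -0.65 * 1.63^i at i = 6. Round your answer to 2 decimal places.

S_6 = -0.65 * 1.63^6 ≈ -0.65 * 18.7554 ≈ -12.19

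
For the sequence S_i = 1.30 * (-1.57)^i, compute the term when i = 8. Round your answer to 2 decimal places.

S_8 = 1.3 * (-1.57)^8 ≈ 1.3 * 36.9145 ≈ 47.99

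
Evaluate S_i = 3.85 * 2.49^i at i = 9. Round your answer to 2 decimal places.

S_9 = 3.85 * 2.49^9 ≈ 3.85 * 3679.545 ≈ 14166.25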